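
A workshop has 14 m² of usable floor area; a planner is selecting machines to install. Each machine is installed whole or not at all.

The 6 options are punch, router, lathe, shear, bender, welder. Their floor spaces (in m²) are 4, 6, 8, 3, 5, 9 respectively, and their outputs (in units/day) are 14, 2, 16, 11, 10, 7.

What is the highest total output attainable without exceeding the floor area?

Allowing fractional choices, the relaxed optimum would be about 39.0, but machines are indivisible.
punch + shear + bender: floor space 4 + 3 + 5 = 12 ≤ 14, output 14 + 11 + 10 = 35.
lathe + shear: floor space 8 + 3 = 11 ≤ 14, output 16 + 11 = 27.
punch + lathe: floor space 4 + 8 = 12 ≤ 14, output 14 + 16 = 30.
Best is punch, shear, and bender with total output 35.

35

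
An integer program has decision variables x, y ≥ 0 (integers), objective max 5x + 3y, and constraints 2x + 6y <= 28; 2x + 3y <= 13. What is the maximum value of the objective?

30

The continuous relaxation peaks at (6.5, 0) with value 32.50; rounding to a feasible lattice point costs some objective.
(x,y)=(6,0) is feasible, giving 30.
(x,y)=(5,1) is feasible, giving 28.
(x,y)=(5,0) is feasible, giving 25.
No feasible integer point exceeds 30.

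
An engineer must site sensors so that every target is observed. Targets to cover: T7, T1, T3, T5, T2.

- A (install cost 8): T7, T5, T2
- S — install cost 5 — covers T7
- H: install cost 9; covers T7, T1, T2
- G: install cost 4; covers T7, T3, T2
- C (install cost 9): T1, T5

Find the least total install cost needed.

Choose G and C: together they cover T7, T1, T3, T5, T2 — every target.
Total install cost: 4 + 9 = 13.

13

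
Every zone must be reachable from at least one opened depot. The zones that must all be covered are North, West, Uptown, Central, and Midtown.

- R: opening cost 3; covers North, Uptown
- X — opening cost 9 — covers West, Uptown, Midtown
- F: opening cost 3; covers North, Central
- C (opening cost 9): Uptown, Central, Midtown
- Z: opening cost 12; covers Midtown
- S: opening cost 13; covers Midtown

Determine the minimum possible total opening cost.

The greedy cost-per-new-zone heuristic would pick R, F, and X for 15, but a cheaper cover exists.
Choose X and F: together they cover North, West, Uptown, Central, Midtown — every zone.
Total opening cost: 9 + 3 = 12.
No cover costs less than 12.

12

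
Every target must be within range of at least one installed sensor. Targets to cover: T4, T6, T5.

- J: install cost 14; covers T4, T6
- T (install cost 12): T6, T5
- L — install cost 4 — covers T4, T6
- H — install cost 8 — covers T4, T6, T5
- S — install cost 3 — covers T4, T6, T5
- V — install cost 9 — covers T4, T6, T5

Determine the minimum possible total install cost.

S alone covers T4, T6, T5 — every target.
Total install cost: 3.
No cover costs less than 3.

3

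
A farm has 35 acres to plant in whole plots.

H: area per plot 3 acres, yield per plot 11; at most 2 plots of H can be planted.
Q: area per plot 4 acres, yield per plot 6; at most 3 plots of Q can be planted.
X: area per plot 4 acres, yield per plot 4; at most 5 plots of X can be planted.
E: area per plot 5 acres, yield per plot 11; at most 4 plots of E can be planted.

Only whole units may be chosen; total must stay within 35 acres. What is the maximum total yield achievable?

78

Take 2×H, 2×Q, and 4×E: area 34 ≤ 35, yield 2·11 + 2·6 + 4·11 = 78.
H has the best ratio (11/3) and is taken to its limit of 2; remaining capacity is filled optimally with the others.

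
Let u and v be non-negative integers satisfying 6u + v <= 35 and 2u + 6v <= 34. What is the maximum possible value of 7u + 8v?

Relaxing integrality, the LP optimum is 67.76 at (u,v) = (5.18, 3.94), which is not an integer point.
(u,v)=(5,4): 6·5+1·4=34≤35, 2·5+6·4=34≤34, objective 67.
(u,v)=(4,4): 6·4+1·4=28≤35, 2·4+6·4=32≤34, objective 60.
(u,v)=(5,3): 6·5+1·3=33≤35, 2·5+6·3=28≤34, objective 59.
The best lattice point is (5,4), giving 67.

67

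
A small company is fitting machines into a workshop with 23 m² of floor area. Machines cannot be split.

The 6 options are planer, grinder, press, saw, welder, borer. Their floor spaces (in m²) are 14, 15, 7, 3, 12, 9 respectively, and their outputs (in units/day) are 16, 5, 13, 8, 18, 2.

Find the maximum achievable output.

Allowing fractional choices, the relaxed optimum would be about 40.1, but machines are indivisible.
planer + press: floor space 14 + 7 = 21 ≤ 23, output 16 + 13 = 29.
press + welder: floor space 7 + 12 = 19 ≤ 23, output 13 + 18 = 31.
press + saw + welder: floor space 7 + 3 + 12 = 22 ≤ 23, output 13 + 8 + 18 = 39.
Best is press, saw, and welder with total output 39.

39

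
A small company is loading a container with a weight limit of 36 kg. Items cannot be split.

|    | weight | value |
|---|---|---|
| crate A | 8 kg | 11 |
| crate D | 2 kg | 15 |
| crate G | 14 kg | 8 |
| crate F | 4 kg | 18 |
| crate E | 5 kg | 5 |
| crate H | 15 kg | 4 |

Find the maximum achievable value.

57

Treat it as a binary knapsack problem.
Take crate A, crate D, crate G, crate F, and crate E: weight 8 + 2 + 14 + 4 + 5 = 33 ≤ 36, value 11 + 15 + 8 + 18 + 5 = 57.
No other feasible combination does better.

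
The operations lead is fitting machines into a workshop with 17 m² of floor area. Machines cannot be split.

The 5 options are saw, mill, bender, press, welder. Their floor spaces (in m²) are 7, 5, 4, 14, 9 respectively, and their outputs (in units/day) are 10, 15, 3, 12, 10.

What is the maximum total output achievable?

28

Allowing fractional choices, the relaxed optimum would be about 30.6, but machines are indivisible.
saw + mill: floor space 7 + 5 = 12 ≤ 17, output 10 + 15 = 25.
saw + mill + bender: floor space 7 + 5 + 4 = 16 ≤ 17, output 10 + 15 + 3 = 28.
Best is saw, mill, and bender with total output 28.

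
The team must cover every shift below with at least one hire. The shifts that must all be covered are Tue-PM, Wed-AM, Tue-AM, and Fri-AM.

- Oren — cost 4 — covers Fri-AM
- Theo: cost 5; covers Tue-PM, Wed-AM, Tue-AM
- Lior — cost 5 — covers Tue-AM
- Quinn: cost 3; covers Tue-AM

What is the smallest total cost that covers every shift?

9

Choose Oren and Theo: together they cover Tue-PM, Wed-AM, Tue-AM, Fri-AM — every shift.
Total cost: 4 + 5 = 9.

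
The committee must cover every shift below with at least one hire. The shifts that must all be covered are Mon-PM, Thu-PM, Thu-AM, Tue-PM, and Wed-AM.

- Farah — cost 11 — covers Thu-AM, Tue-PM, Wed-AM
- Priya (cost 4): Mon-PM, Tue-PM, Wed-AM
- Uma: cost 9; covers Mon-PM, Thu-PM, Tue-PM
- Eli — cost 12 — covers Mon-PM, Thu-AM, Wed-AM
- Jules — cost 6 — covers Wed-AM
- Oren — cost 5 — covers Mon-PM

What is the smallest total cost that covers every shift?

20

This is a weighted set-cover instance.
Choose Farah and Uma: together they cover Mon-PM, Thu-PM, Thu-AM, Tue-PM, Wed-AM — every shift.
Total cost: 11 + 9 = 20.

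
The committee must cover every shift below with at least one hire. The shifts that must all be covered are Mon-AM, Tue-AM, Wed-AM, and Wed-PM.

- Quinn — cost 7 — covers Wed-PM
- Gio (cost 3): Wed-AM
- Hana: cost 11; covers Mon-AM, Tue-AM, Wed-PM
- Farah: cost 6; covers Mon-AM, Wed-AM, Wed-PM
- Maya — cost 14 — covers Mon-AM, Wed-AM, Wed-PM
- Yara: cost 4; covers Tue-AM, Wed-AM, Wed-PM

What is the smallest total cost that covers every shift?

10

Choose Farah and Yara: together they cover Mon-AM, Tue-AM, Wed-AM, Wed-PM — every shift.
Total cost: 6 + 4 = 10.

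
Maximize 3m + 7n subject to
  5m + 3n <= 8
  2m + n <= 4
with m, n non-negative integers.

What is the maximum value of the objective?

Relaxing integrality, the LP optimum is 18.67 at (m,n) = (0, 2.67), which is not an integer point.
(m,n)=(0,2): 5·0+3·2=6≤8, 2·0+1·2=2≤4, objective 14.
(m,n)=(1,1): 5·1+3·1=8≤8, 2·1+1·1=3≤4, objective 10.
(m,n)=(0,1): 5·0+3·1=3≤8, 2·0+1·1=1≤4, objective 7.
Maximum is 14 at (m,n)=(0,2).

14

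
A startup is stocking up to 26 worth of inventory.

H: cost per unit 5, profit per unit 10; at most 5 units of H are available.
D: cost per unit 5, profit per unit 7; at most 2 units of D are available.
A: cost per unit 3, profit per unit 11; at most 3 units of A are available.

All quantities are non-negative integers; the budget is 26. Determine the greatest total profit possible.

4×H and 2×A: cost 26 ≤ 26, profit 4·10 + 2·11 = 62.
3×H and 3×A: cost 24 ≤ 26, profit 3·10 + 3·11 = 63.
Best is 63.

63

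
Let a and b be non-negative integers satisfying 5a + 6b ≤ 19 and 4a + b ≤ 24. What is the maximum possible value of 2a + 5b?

15

(a,b)=(0,3) is feasible, giving 15.
(a,b)=(1,2) is feasible, giving 12.
(a,b)=(0,2) is feasible, giving 10.
The best lattice point is (0,3), giving 15.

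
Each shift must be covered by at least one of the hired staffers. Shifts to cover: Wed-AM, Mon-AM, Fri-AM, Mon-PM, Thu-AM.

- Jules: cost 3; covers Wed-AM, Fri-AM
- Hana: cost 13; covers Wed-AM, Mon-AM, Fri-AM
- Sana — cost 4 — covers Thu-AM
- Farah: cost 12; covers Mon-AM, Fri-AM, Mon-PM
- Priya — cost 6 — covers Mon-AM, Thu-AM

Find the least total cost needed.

The greedy cost-per-new-shift heuristic would pick Jules, Priya, and Farah for 21, but a cheaper cover exists.
Choose Jules, Sana, and Farah: together they cover Wed-AM, Mon-AM, Fri-AM, Mon-PM, Thu-AM — every shift.
Total cost: 3 + 4 + 12 = 19.
No cover costs less than 19.

19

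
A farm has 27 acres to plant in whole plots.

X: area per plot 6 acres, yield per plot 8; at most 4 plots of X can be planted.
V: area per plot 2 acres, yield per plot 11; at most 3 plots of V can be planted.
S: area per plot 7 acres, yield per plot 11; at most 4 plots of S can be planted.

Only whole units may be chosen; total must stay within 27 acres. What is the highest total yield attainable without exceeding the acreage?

Take 3×V and 3×S: area 27 ≤ 27, yield 3·11 + 3·11 = 66.
V has the best ratio (11/2) and is taken to its limit of 3; remaining capacity is filled optimally with the others.

66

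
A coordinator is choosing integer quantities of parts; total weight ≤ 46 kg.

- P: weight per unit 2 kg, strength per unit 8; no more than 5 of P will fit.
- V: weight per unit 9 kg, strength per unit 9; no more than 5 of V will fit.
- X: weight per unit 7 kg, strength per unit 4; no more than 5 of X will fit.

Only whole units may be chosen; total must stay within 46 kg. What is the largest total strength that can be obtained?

76

This is a bounded integer knapsack.
Take 5×P and 4×V: weight 46 ≤ 46, strength 5·8 + 4·9 = 76.
P has the best ratio (8/2) and is taken to its limit of 5; remaining capacity is filled optimally with the others.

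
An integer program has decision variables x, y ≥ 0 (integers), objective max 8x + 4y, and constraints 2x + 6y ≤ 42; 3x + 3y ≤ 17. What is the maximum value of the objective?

(x,y)=(5,0) is feasible, giving 40.
(x,y)=(4,1) is feasible, giving 36.
(x,y)=(4,0) is feasible, giving 32.
The best lattice point is (5,0), giving 40.

40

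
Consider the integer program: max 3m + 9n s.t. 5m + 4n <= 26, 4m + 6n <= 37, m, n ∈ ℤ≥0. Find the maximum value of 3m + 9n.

54

(m,n)=(0,6): 5·0+4·6=24≤26, 4·0+6·6=36≤37, objective 54.
(m,n)=(1,5): 5·1+4·5=25≤26, 4·1+6·5=34≤37, objective 48.
(m,n)=(0,5): 5·0+4·5=20≤26, 4·0+6·5=30≤37, objective 45.
Maximum is 54 at (m,n)=(0,6).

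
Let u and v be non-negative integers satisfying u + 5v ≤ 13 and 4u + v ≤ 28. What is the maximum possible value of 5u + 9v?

39

The continuous relaxation peaks at (6.68, 1.26) with value 44.79; rounding to a feasible lattice point costs some objective.
(u,v)=(6,1): 1·6+5·1=11≤13, 4·6+1·1=25≤28, objective 39.
(u,v)=(7,0): 1·7+5·0=7≤13, 4·7+1·0=28≤28, objective 35.
(u,v)=(5,1): 1·5+5·1=10≤13, 4·5+1·1=21≤28, objective 34.
The best lattice point is (6,1), giving 39.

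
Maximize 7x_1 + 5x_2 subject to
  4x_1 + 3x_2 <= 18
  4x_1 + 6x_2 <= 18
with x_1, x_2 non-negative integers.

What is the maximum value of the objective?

28

The continuous relaxation peaks at (4.5, 0) with value 31.50; rounding to a feasible lattice point costs some objective.
(x_1,x_2)=(4,0): 4·4+3·0=16≤18, 4·4+6·0=16≤18, objective 28.
(x_1,x_2)=(3,1): 4·3+3·1=15≤18, 4·3+6·1=18≤18, objective 26.
(x_1,x_2)=(3,0): 4·3+3·0=12≤18, 4·3+6·0=12≤18, objective 21.
Maximum is 28 at (x_1,x_2)=(4,0).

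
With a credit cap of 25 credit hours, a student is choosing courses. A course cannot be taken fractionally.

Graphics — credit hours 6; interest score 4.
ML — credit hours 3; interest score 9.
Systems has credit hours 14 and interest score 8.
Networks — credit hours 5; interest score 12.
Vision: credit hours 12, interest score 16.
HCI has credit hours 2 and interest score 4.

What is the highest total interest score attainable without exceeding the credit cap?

41

Take ML, Networks, Vision, and HCI: credit hours 3 + 5 + 12 + 2 = 22 ≤ 25, interest score 9 + 12 + 16 + 4 = 41.
No other feasible combination does better.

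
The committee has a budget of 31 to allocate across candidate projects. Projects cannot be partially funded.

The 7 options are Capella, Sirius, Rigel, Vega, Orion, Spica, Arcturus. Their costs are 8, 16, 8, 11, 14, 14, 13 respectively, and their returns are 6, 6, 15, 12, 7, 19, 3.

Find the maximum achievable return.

40

Rigel + Spica: cost 8 + 14 = 22 ≤ 31, return 15 + 19 = 34.
Capella + Rigel + Spica: cost 8 + 8 + 14 = 30 ≤ 31, return 6 + 15 + 19 = 40.
Capella + Rigel + Vega: cost 8 + 8 + 11 = 27 ≤ 31, return 6 + 15 + 12 = 33.
Best is Capella, Rigel, and Spica with total return 40.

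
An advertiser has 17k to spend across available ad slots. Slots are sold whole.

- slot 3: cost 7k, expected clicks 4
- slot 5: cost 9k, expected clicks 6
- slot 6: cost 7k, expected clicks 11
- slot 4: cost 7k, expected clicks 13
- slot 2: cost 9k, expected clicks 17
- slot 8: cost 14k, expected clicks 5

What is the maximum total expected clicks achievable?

Allowing fractional choices, the relaxed optimum would be about 31.6, but ad slots are indivisible.
slot 4 + slot 2: cost 7 + 9 = 16 ≤ 17, expected clicks 13 + 17 = 30.
slot 6 + slot 2: cost 7 + 9 = 16 ≤ 17, expected clicks 11 + 17 = 28.
Best is slot 4 and slot 2 with total expected clicks 30.

30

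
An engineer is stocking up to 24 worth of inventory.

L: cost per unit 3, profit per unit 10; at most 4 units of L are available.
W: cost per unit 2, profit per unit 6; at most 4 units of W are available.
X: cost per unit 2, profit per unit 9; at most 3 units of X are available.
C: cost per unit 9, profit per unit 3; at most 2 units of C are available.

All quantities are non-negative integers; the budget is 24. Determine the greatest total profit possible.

85

Take 4×L, 3×W, and 3×X: cost 24 ≤ 24, profit 4·10 + 3·6 + 3·9 = 85.
X has the best ratio (9/2) and is taken to its limit of 3; remaining capacity is filled optimally with the others.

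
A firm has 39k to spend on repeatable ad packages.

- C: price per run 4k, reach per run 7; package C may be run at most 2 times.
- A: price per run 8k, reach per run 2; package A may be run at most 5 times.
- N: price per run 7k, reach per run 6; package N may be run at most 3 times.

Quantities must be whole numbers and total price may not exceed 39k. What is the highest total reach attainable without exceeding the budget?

C has the best ratio (7/4); taking only C gives at most 2×7 = 14 (stopped by the supply cap of 2).
Mixing does better — 2×C, 1×A, and 3×N: price 37 ≤ 39, reach 2·7 + 1·2 + 3·6 = 34.

34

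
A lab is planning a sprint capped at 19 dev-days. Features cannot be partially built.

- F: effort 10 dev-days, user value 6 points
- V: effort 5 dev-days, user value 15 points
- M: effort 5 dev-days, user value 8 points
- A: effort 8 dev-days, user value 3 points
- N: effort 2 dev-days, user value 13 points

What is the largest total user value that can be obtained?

V + A + N: effort 5 + 8 + 2 = 15 ≤ 19, user value 15 + 3 + 13 = 31.
V + M + N: effort 5 + 5 + 2 = 12 ≤ 19, user value 15 + 8 + 13 = 36.
F + V + N: effort 10 + 5 + 2 = 17 ≤ 19, user value 6 + 15 + 13 = 34.
Best is V, M, and N with total user value 36.

36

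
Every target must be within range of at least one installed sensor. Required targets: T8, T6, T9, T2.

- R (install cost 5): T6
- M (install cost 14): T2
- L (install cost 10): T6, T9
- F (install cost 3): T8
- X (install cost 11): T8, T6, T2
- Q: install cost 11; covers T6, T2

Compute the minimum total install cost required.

The greedy cost-per-new-target heuristic would pick F, R, L, and X for 29, but a cheaper cover exists.
Choose L and X: together they cover T8, T6, T9, T2 — every target.
Total install cost: 10 + 11 = 21.
No cover costs less than 21.

21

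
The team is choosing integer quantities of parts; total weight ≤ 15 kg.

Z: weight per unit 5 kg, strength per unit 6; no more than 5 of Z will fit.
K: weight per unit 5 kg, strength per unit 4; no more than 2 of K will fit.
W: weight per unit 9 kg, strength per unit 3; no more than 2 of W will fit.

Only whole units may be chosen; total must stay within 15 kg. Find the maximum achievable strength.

18

Z has the best ratio (6/5); taking only Z gives at most 3×6 = 18 (stopped by the weight limit).
Optimal: 3×Z: weight 15 ≤ 15, strength 3·6 = 18.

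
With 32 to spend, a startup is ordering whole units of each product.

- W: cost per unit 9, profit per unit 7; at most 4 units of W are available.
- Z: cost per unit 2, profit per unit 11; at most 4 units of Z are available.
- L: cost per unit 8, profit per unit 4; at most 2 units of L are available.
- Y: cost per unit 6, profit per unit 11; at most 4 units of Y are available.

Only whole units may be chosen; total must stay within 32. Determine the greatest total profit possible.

Take 4×Z and 4×Y: cost 32 ≤ 32, profit 4·11 + 4·11 = 88.
Z has the best ratio (11/2) and is taken to its limit of 4; remaining capacity is filled optimally with the others.

88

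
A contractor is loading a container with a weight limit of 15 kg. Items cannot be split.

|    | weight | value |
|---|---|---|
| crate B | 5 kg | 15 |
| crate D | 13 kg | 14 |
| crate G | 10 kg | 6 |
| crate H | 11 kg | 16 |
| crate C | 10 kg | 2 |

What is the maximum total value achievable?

21

crate B + crate C: weight 5 + 10 = 15 ≤ 15, value 15 + 2 = 17.
crate H: weight 11 ≤ 15, value 16.
crate B + crate G: weight 5 + 10 = 15 ≤ 15, value 15 + 6 = 21.
Best is crate B and crate G with total value 21.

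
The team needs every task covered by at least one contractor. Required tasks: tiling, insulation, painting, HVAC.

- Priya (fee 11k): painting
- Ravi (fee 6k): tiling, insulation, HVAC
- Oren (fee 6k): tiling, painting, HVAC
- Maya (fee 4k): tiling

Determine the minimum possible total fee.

This is an integer covering problem.
Choose Ravi and Oren: together they cover tiling, insulation, painting, HVAC — every task.
Total fee: 6 + 6 = 12.
No cover costs less than 12.

12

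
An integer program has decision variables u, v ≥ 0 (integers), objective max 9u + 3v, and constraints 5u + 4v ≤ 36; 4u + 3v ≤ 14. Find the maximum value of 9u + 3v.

(u,v)=(3,0): 5·3+4·0=15≤36, 4·3+3·0=12≤14, objective 27.
(u,v)=(2,1): 5·2+4·1=14≤36, 4·2+3·1=11≤14, objective 21.
The best lattice point is (3,0), giving 27.

27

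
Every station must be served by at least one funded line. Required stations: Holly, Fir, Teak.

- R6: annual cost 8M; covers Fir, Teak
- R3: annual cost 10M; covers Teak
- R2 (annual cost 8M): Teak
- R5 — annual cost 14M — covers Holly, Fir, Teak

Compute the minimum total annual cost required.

R5 alone covers Holly, Fir, Teak — every station.
Total annual cost: 14.

14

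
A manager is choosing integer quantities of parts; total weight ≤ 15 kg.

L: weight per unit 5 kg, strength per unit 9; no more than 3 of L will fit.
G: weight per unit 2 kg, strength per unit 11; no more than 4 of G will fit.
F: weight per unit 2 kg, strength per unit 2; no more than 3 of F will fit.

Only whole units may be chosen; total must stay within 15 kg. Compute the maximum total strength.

This is a bounded integer knapsack.
Take 1×L, 4×G, and 1×F: weight 15 ≤ 15, strength 1·9 + 4·11 + 1·2 = 55.
G has the best ratio (11/2) and is taken to its limit of 4; remaining capacity is filled optimally with the others.

55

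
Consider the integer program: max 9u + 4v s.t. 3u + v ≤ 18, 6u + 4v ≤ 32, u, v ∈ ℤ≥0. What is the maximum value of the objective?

Relaxing integrality, the LP optimum is 48.00 at (u,v) = (5.33, 0), which is not an integer point.
(u,v)=(5,0) is feasible, giving 45.
(u,v)=(4,1) is feasible, giving 40.
(u,v)=(4,0) is feasible, giving 36.
No feasible integer point exceeds 45.

45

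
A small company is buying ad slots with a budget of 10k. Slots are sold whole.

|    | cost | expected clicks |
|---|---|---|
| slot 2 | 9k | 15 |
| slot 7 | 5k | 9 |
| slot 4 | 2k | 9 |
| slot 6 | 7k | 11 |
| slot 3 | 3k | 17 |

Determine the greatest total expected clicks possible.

Take slot 7, slot 4, and slot 3: cost 5 + 2 + 3 = 10 ≤ 10, expected clicks 9 + 9 + 17 = 35.
No other feasible combination does better.

35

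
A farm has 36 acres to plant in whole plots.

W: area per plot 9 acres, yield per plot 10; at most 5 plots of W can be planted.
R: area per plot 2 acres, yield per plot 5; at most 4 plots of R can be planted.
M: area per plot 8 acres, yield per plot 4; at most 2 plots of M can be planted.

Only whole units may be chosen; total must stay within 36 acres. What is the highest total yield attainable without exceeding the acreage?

50

This is a bounded integer knapsack.
Take 3×W and 4×R: area 35 ≤ 36, yield 3·10 + 4·5 = 50.
R has the best ratio (5/2) and is taken to its limit of 4; remaining capacity is filled optimally with the others.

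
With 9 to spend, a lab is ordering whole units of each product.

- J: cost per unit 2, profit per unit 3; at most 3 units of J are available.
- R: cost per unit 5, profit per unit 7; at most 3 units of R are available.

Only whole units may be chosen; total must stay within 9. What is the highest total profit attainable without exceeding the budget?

Take 2×J and 1×R: cost 9 ≤ 9, profit 2·3 + 1·7 = 13.
No other integer combination yields more.

13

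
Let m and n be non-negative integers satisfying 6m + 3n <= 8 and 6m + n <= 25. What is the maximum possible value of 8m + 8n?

16

(m,n)=(0,2): 6·0+3·2=6≤8, 6·0+1·2=2≤25, objective 16.
(m,n)=(0,1): 6·0+3·1=3≤8, 6·0+1·1=1≤25, objective 8.
The best lattice point is (0,2), giving 16.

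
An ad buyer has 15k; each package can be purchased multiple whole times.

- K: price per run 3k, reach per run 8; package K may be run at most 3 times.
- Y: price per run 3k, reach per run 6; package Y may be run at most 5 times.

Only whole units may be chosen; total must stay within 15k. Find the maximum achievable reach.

This is a bounded integer knapsack.
K has the best ratio (8/3); taking only K gives at most 3×8 = 24 (stopped by the supply cap of 3).
Mixing does better — 3×K and 2×Y: price 15 ≤ 15, reach 3·8 + 2·6 = 36.

36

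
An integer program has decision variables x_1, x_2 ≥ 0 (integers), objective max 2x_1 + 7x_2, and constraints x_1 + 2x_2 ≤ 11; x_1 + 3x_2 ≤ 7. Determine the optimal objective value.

Relaxing integrality, the LP optimum is 16.33 at (x_1,x_2) = (0, 2.33), which is not an integer point.
(x_1,x_2)=(1,2) is feasible, giving 16.
(x_1,x_2)=(0,2) is feasible, giving 14.
(x_1,x_2)=(2,1) is feasible, giving 11.
The best lattice point is (1,2), giving 16.

16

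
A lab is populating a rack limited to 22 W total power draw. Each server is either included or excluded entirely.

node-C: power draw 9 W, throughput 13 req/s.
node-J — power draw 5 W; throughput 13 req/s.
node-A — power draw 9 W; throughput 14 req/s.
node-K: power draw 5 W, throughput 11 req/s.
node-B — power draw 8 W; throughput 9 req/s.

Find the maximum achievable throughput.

node-J + node-A + node-K: power draw 5 + 9 + 5 = 19 ≤ 22, throughput 13 + 14 + 11 = 38.
node-C + node-J + node-K: power draw 9 + 5 + 5 = 19 ≤ 22, throughput 13 + 13 + 11 = 37.
node-J + node-A + node-B: power draw 5 + 9 + 8 = 22 ≤ 22, throughput 13 + 14 + 9 = 36.
Best is node-J, node-A, and node-K with total throughput 38.

38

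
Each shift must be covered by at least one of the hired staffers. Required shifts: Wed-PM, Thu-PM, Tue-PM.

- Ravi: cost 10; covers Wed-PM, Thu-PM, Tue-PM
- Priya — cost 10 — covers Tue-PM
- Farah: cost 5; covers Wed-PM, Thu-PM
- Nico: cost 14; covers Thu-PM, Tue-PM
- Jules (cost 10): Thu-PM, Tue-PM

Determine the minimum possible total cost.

10

The greedy cost-per-new-shift heuristic would pick Farah and Ravi for 15, but a cheaper cover exists.
Ravi alone covers Wed-PM, Thu-PM, Tue-PM — every shift.
Total cost: 10.
No cover costs less than 10.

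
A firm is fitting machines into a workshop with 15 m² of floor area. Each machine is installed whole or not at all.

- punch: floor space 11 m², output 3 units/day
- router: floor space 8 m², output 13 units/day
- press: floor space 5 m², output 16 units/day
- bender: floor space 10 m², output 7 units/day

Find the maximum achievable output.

29

Allowing fractional choices, the relaxed optimum would be about 30.4, but machines are indivisible.
router + press: floor space 8 + 5 = 13 ≤ 15, output 13 + 16 = 29.
press + bender: floor space 5 + 10 = 15 ≤ 15, output 16 + 7 = 23.
press: floor space 5 ≤ 15, output 16.
Best is router and press with total output 29.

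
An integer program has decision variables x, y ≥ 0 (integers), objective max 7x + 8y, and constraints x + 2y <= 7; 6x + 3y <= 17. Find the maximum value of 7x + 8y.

31

The continuous relaxation peaks at (1.44, 2.78) with value 32.33; rounding to a feasible lattice point costs some objective.
(x,y)=(1,3): 1·1+2·3=7≤7, 6·1+3·3=15≤17, objective 31.
(x,y)=(0,3): 1·0+2·3=6≤7, 6·0+3·3=9≤17, objective 24.
(x,y)=(1,2): 1·1+2·2=5≤7, 6·1+3·2=12≤17, objective 23.
Maximum is 31 at (x,y)=(1,3).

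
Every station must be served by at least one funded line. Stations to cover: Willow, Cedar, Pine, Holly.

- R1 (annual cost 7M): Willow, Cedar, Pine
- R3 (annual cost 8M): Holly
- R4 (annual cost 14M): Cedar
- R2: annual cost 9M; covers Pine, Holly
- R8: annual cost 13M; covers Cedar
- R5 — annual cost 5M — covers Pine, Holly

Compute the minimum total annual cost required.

12

Choose R1 and R5: together they cover Willow, Cedar, Pine, Holly — every station.
Total annual cost: 7 + 5 = 12.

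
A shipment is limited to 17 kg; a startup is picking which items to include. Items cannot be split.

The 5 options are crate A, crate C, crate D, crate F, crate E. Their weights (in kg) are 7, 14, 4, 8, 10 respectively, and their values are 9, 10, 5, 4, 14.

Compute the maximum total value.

crate D + crate E: weight 4 + 10 = 14 ≤ 17, value 5 + 14 = 19.
crate A + crate E: weight 7 + 10 = 17 ≤ 17, value 9 + 14 = 23.
Best is crate A and crate E with total value 23.

23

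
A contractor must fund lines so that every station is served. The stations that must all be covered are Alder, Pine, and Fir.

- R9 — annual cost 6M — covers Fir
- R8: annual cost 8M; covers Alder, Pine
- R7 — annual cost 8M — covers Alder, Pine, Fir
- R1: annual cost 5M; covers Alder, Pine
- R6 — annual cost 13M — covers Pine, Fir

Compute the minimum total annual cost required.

8

This is an integer covering problem.
The greedy cost-per-new-station heuristic would pick R1 and R9 for 11, but a cheaper cover exists.
R7 alone covers Alder, Pine, Fir — every station.
Total annual cost: 8.
No cover costs less than 8.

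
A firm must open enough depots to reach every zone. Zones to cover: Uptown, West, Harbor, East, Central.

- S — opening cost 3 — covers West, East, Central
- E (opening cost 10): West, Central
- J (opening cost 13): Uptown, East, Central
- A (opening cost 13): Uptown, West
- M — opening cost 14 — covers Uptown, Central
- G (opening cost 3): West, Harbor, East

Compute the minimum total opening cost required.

Choose J and G: together they cover Uptown, West, Harbor, East, Central — every zone.
Total opening cost: 13 + 3 = 16.

16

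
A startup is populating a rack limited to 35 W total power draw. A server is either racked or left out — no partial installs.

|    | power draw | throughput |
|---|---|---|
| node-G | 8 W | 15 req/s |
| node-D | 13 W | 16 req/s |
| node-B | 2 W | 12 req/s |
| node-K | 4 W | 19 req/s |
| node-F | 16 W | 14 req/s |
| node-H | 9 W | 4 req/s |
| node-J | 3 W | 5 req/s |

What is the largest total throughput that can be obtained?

Treat it as a binary knapsack problem.
Allowing fractional choices, the relaxed optimum would be about 71.4, but servers are indivisible.
node-G + node-B + node-K + node-F + node-J: power draw 8 + 2 + 4 + 16 + 3 = 33 ≤ 35, throughput 15 + 12 + 19 + 14 + 5 = 65.
node-G + node-D + node-B + node-K + node-J: power draw 8 + 13 + 2 + 4 + 3 = 30 ≤ 35, throughput 15 + 16 + 12 + 19 + 5 = 67.
Best is node-G, node-D, node-B, node-K, and node-J with total throughput 67.

67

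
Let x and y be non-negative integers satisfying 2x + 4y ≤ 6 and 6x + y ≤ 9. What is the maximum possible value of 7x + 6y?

13

(x,y)=(1,1): 2·1+4·1=6≤6, 6·1+1·1=7≤9, objective 13.
(x,y)=(1,0): 2·1+4·0=2≤6, 6·1+1·0=6≤9, objective 7.
(x,y)=(0,1): 2·0+4·1=4≤6, 6·0+1·1=1≤9, objective 6.
(x,y)=(0,0): 2·0+4·0=0≤6, 6·0+1·0=0≤9, objective 0.
Maximum is 13 at (x,y)=(1,1).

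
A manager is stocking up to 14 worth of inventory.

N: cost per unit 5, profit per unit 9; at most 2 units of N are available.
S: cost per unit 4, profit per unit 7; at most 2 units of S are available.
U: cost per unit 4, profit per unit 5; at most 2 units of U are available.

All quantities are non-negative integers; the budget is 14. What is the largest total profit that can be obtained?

N has the best ratio (9/5); taking only N gives at most 2×9 = 18 (stopped by the cost limit).
Mixing does better — 2×N and 1×S: cost 14 ≤ 14, profit 2·9 + 1·7 = 25.

25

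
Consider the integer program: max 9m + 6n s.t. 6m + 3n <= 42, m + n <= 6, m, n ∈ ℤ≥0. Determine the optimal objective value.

54

(m,n)=(6,0): 6·6+3·0=36≤42, 1·6+1·0=6≤6, objective 54.
(m,n)=(5,1): 6·5+3·1=33≤42, 1·5+1·1=6≤6, objective 51.
(m,n)=(5,0): 6·5+3·0=30≤42, 1·5+1·0=5≤6, objective 45.
Maximum is 54 at (m,n)=(6,0).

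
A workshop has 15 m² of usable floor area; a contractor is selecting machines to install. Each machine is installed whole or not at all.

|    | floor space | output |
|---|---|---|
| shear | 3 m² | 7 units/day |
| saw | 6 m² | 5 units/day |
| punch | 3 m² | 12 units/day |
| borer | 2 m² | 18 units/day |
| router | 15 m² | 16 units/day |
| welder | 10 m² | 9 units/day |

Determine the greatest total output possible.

Allowing fractional choices, the relaxed optimum would be about 44.5, but machines are indivisible.
shear + saw + punch + borer: floor space 3 + 6 + 3 + 2 = 14 ≤ 15, output 7 + 5 + 12 + 18 = 42.
shear + punch + borer: floor space 3 + 3 + 2 = 8 ≤ 15, output 7 + 12 + 18 = 37.
punch + borer + welder: floor space 3 + 2 + 10 = 15 ≤ 15, output 12 + 18 + 9 = 39.
Best is shear, saw, punch, and borer with total output 42.

42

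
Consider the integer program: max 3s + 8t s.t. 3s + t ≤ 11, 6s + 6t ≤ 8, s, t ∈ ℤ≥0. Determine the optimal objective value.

(s,t)=(0,1): 3·0+1·1=1≤11, 6·0+6·1=6≤8, objective 8.
(s,t)=(1,0): 3·1+1·0=3≤11, 6·1+6·0=6≤8, objective 3.
(s,t)=(0,0): 3·0+1·0=0≤11, 6·0+6·0=0≤8, objective 0.
The best lattice point is (0,1), giving 8.

8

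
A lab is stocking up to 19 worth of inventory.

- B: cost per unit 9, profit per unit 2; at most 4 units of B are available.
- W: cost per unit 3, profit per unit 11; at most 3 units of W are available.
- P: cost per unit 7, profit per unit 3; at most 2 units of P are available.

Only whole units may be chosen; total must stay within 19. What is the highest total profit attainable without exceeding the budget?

36

This is a bounded integer knapsack.
1×B and 3×W: cost 18 ≤ 19, profit 1·2 + 3·11 = 35.
3×W and 1×P: cost 16 ≤ 19, profit 3·11 + 1·3 = 36.
Best is 36.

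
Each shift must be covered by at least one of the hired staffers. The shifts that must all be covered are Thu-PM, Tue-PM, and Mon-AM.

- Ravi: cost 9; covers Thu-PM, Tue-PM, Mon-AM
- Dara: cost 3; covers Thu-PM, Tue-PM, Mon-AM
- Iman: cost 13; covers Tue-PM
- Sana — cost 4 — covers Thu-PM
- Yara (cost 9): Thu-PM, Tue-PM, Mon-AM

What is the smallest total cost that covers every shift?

Dara alone covers Thu-PM, Tue-PM, Mon-AM — every shift.
Total cost: 3.
No cover costs less than 3.

3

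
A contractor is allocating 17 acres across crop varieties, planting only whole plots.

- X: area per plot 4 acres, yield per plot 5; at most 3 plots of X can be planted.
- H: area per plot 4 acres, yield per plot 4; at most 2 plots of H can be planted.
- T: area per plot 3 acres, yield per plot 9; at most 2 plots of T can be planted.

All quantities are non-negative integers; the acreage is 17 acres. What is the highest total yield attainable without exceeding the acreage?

T has the best ratio (9/3); taking only T gives at most 2×9 = 18 (stopped by the supply cap of 2).
Mixing does better — 2×X and 2×T: area 14 ≤ 17, yield 2·5 + 2·9 = 28.

28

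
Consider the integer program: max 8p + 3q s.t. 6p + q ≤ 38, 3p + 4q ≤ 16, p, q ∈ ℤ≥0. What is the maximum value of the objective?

40

Relaxing integrality, the LP optimum is 42.67 at (p,q) = (5.33, 0), which is not an integer point.
(p,q)=(5,0): 6·5+1·0=30≤38, 3·5+4·0=15≤16, objective 40.
(p,q)=(4,1): 6·4+1·1=25≤38, 3·4+4·1=16≤16, objective 35.
(p,q)=(4,0): 6·4+1·0=24≤38, 3·4+4·0=12≤16, objective 32.
Maximum is 40 at (p,q)=(5,0).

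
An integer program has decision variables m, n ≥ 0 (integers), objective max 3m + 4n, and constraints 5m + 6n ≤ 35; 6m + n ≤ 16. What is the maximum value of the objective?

23

(m,n)=(1,5) is feasible, giving 23.
(m,n)=(2,4) is feasible, giving 22.
(m,n)=(0,5) is feasible, giving 20.
(m,n)=(1,4) is feasible, giving 19.
The best lattice point is (1,5), giving 23.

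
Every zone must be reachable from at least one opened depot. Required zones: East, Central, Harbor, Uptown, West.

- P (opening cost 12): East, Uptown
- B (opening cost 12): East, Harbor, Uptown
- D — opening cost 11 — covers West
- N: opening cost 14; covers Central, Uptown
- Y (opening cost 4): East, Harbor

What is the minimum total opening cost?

29

This is an integer covering problem.
Choose D, N, and Y: together they cover East, Central, Harbor, Uptown, West — every zone.
Total opening cost: 11 + 14 + 4 = 29.
No cover costs less than 29.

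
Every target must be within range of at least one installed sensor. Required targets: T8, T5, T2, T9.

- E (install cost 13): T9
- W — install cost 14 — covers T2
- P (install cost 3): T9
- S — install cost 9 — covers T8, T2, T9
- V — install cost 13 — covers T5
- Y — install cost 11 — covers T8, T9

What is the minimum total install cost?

The greedy cost-per-new-target heuristic would pick P, S, and V for 25, but a cheaper cover exists.
Choose S and V: together they cover T8, T5, T2, T9 — every target.
Total install cost: 9 + 13 = 22.
No cover costs less than 22.

22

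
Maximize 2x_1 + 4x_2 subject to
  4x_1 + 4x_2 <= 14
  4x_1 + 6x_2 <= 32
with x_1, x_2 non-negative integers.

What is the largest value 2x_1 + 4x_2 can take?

12

The continuous relaxation peaks at (0, 3.5) with value 14.00; rounding to a feasible lattice point costs some objective.
(x_1,x_2)=(0,3): 4·0+4·3=12≤14, 4·0+6·3=18≤32, objective 12.
(x_1,x_2)=(1,2): 4·1+4·2=12≤14, 4·1+6·2=16≤32, objective 10.
(x_1,x_2)=(0,2): 4·0+4·2=8≤14, 4·0+6·2=12≤32, objective 8.
The best lattice point is (0,3), giving 12.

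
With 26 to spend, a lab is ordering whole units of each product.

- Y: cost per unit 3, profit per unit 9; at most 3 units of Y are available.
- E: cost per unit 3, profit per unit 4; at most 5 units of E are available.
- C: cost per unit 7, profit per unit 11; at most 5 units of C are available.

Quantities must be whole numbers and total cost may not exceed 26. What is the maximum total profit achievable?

53

Y has the best ratio (9/3); taking only Y gives at most 3×9 = 27 (stopped by the supply cap of 3).
Mixing does better — 3×Y, 1×E, and 2×C: cost 26 ≤ 26, profit 3·9 + 1·4 + 2·11 = 53.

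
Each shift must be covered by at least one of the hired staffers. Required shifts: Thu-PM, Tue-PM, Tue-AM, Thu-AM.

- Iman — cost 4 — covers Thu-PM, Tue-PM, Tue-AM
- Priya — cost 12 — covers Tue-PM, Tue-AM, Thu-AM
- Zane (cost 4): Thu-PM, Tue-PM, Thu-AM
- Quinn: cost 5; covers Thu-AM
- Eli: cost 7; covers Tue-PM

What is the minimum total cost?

Choose Iman and Zane: together they cover Thu-PM, Tue-PM, Tue-AM, Thu-AM — every shift.
Total cost: 4 + 4 = 8.
No cover costs less than 8.

8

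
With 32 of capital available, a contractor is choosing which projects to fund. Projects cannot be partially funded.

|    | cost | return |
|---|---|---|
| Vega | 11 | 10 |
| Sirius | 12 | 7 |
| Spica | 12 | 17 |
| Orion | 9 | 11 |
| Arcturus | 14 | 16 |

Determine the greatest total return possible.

38

Allowing fractional choices, the relaxed optimum would be about 40.6, but projects are indivisible.
Spica + Arcturus: cost 12 + 14 = 26 ≤ 32, return 17 + 16 = 33.
Vega + Spica + Orion: cost 11 + 12 + 9 = 32 ≤ 32, return 10 + 17 + 11 = 38.
Spica + Orion: cost 12 + 9 = 21 ≤ 32, return 17 + 11 = 28.
Best is Vega, Spica, and Orion with total return 38.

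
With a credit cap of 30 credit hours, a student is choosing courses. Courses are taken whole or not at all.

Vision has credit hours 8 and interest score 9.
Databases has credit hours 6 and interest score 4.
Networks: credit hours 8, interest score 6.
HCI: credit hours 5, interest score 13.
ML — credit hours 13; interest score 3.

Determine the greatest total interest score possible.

Allowing fractional choices, the relaxed optimum would be about 32.7, but courses are indivisible.
Vision + Databases + Networks + HCI: credit hours 8 + 6 + 8 + 5 = 27 ≤ 30, interest score 9 + 4 + 6 + 13 = 32.
Vision + Databases + HCI: credit hours 8 + 6 + 5 = 19 ≤ 30, interest score 9 + 4 + 13 = 26.
Vision + Networks + HCI: credit hours 8 + 8 + 5 = 21 ≤ 30, interest score 9 + 6 + 13 = 28.
Best is Vision, Databases, Networks, and HCI with total interest score 32.

32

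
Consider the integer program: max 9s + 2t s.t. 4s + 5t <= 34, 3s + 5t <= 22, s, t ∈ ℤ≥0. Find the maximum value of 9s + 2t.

The continuous relaxation peaks at (7.33, 0) with value 66.00; rounding to a feasible lattice point costs some objective.
(s,t)=(7,0): 4·7+5·0=28≤34, 3·7+5·0=21≤22, objective 63.
(s,t)=(6,0): 4·6+5·0=24≤34, 3·6+5·0=18≤22, objective 54.
Maximum is 63 at (s,t)=(7,0).

63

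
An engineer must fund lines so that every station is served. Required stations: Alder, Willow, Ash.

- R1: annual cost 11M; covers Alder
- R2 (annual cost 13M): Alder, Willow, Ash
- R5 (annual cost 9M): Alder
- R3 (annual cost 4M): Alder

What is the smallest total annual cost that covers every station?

13

This is an integer covering problem.
The greedy cost-per-new-station heuristic would pick R3 and R2 for 17, but a cheaper cover exists.
R2 alone covers Alder, Willow, Ash — every station.
Total annual cost: 13.
No cover costs less than 13.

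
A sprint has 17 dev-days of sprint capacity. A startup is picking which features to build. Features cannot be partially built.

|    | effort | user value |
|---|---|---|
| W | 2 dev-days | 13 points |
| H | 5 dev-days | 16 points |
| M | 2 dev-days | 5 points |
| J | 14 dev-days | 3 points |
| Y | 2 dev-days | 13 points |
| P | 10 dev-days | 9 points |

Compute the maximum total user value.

Treat it as a binary knapsack problem.
W + H + Y: effort 2 + 5 + 2 = 9 ≤ 17, user value 13 + 16 + 13 = 42.
W + H + M + Y: effort 2 + 5 + 2 + 2 = 11 ≤ 17, user value 13 + 16 + 5 + 13 = 47.
Best is W, H, M, and Y with total user value 47.

47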